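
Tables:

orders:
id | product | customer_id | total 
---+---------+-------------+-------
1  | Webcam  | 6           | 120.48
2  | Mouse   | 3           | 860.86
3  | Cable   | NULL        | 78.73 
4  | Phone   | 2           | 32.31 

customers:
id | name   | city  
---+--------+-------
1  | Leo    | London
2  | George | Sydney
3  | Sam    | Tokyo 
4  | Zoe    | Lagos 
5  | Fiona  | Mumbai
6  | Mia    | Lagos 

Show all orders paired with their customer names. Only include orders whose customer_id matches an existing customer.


INNER JOIN keeps only orders rows whose customer_id matches an id in customers. Walk through each order:
  - order 1 (Webcam): customer_id=6 -> matches Mia
  - order 2 (Mouse): customer_id=3 -> matches Sam
  - order 3 (Cable): customer_id=NULL, no match -> dropped
  - order 4 (Phone): customer_id=2 -> matches George
So 1 of 4 rows is dropped.

SQL:
SELECT a.product, b.name AS customer
FROM orders a
INNER JOIN customers b ON a.customer_id = b.id

Result:
product | customer
--------+---------
Webcam  | Mia     
Mouse   | Sam     
Phone   | George  


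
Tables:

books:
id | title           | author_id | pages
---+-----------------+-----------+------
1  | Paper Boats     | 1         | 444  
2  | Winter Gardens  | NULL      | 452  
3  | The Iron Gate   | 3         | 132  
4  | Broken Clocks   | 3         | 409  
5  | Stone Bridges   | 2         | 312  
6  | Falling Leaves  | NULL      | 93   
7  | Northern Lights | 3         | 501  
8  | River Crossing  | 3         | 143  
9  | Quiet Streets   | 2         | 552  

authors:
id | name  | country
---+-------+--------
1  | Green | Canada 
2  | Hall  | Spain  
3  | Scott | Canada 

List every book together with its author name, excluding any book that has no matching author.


INNER JOIN keeps only books rows whose author_id matches an id in authors. Walk through each book:
  - book 1 (Paper Boats): author_id=1 -> matches Green
  - book 2 (Winter Gardens): author_id=NULL, no match -> dropped
  - book 3 (The Iron Gate): author_id=3 -> matches Scott
  - book 4 (Broken Clocks): author_id=3 -> matches Scott
  - book 5 (Stone Bridges): author_id=2 -> matches Hall
  - book 6 (Falling Leaves): author_id=NULL, no match -> dropped
  - book 7 (Northern Lights): author_id=3 -> matches Scott
  - book 8 (River Crossing): author_id=3 -> matches Scott
  - book 9 (Quiet Streets): author_id=2 -> matches Hall
So 2 of 9 rows are dropped.

SQL:
SELECT a.title, b.name AS author
FROM books a
INNER JOIN authors b ON a.author_id = b.id

Result:
title           | author
----------------+-------
Paper Boats     | Green 
The Iron Gate   | Scott 
Broken Clocks   | Scott 
Stone Bridges   | Hall  
Northern Lights | Scott 
River Crossing  | Scott 
Quiet Streets   | Hall  


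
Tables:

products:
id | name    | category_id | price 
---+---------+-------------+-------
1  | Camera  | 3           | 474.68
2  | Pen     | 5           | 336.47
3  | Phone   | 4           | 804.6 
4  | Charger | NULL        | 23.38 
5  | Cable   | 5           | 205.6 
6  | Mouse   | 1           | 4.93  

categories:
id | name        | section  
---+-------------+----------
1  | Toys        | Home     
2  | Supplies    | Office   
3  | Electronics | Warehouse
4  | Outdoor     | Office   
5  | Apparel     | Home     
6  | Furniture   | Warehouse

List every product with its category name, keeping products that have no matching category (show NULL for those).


LEFT JOIN keeps every row from products (the left table); where category_id has no match in categories, the category columns become NULL. Walk through each product:
  - product 1 (Camera): category_id=3 -> matches Electronics
  - product 2 (Pen): category_id=5 -> matches Apparel
  - product 3 (Phone): category_id=4 -> matches Outdoor
  - product 4 (Charger): category_id=NULL, no match -> kept with NULL
  - product 5 (Cable): category_id=5 -> matches Apparel
  - product 6 (Mouse): category_id=1 -> matches Toys
All 6 rows appear; 1 has NULL category.

SQL:
SELECT a.name, b.name AS category
FROM products a
LEFT JOIN categories b ON a.category_id = b.id

Result:
name    | category   
--------+------------
Camera  | Electronics
Pen     | Apparel    
Phone   | Outdoor    
Charger | NULL       
Cable   | Apparel    
Mouse   | Toys       


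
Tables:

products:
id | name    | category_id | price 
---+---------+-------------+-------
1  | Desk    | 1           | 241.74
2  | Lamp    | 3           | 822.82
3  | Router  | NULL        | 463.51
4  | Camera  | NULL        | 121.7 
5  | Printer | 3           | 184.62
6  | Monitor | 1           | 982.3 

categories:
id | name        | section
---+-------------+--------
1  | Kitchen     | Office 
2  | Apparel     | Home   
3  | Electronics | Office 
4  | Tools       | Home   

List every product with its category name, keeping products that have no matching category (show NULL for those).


LEFT JOIN keeps every row from products (the left table); where category_id has no match in categories, the category columns become NULL. Walk through each product:
  - product 1 (Desk): category_id=1 -> matches Kitchen
  - product 2 (Lamp): category_id=3 -> matches Electronics
  - product 3 (Router): category_id=NULL, no match -> kept with NULL
  - product 4 (Camera): category_id=NULL, no match -> kept with NULL
  - product 5 (Printer): category_id=3 -> matches Electronics
  - product 6 (Monitor): category_id=1 -> matches Kitchen
All 6 rows appear; 2 have NULL category.

SQL:
SELECT a.name, b.name AS category
FROM products a
LEFT JOIN categories b ON a.category_id = b.id

Result:
name    | category   
--------+------------
Desk    | Kitchen    
Lamp    | Electronics
Router  | NULL       
Camera  | NULL       
Printer | Electronics
Monitor | Kitchen    


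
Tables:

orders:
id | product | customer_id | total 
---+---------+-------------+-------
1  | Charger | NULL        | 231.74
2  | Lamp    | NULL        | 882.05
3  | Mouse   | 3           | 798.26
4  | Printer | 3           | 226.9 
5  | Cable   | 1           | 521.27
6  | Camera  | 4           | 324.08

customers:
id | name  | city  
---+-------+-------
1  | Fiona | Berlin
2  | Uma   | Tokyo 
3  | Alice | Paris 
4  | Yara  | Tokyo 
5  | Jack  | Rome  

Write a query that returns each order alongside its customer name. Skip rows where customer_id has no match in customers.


INNER JOIN keeps only orders rows whose customer_id matches an id in customers. Walk through each order:
  - order 1 (Charger): customer_id=NULL, no match -> dropped
  - order 2 (Lamp): customer_id=NULL, no match -> dropped
  - order 3 (Mouse): customer_id=3 -> matches Alice
  - order 4 (Printer): customer_id=3 -> matches Alice
  - order 5 (Cable): customer_id=1 -> matches Fiona
  - order 6 (Camera): customer_id=4 -> matches Yara
So 2 of 6 rows are dropped.

SQL:
SELECT a.product, b.name AS customer
FROM orders a
INNER JOIN customers b ON a.customer_id = b.id

Result:
product | customer
--------+---------
Mouse   | Alice   
Printer | Alice   
Cable   | Fiona   
Camera  | Yara    


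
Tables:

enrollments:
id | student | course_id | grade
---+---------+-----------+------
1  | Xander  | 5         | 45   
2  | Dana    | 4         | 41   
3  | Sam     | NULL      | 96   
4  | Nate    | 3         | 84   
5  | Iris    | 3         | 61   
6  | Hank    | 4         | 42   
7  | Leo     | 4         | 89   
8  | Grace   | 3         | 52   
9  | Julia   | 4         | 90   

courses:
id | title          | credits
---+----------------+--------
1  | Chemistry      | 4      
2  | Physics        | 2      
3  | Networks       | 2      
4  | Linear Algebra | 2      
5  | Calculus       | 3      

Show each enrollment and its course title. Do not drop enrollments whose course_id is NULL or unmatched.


LEFT JOIN keeps every row from enrollments (the left table); where course_id has no match in courses, the course columns become NULL. Walk through each enrollment:
  - enrollment 1 (Xander): course_id=5 -> matches Calculus
  - enrollment 2 (Dana): course_id=4 -> matches Linear Algebra
  - enrollment 3 (Sam): course_id=NULL, no match -> kept with NULL
  - enrollment 4 (Nate): course_id=3 -> matches Networks
  - enrollment 5 (Iris): course_id=3 -> matches Networks
  - enrollment 6 (Hank): course_id=4 -> matches Linear Algebra
  - enrollment 7 (Leo): course_id=4 -> matches Linear Algebra
  - enrollment 8 (Grace): course_id=3 -> matches Networks
  - enrollment 9 (Julia): course_id=4 -> matches Linear Algebra
All 9 rows appear; 1 has NULL course.

SQL:
SELECT a.student, b.title AS course
FROM enrollments a
LEFT JOIN courses b ON a.course_id = b.id

Result:
student | course        
--------+---------------
Xander  | Calculus      
Dana    | Linear Algebra
Sam     | NULL          
Nate    | Networks      
Iris    | Networks      
Hank    | Linear Algebra
Leo     | Linear Algebra
Grace   | Networks      
Julia   | Linear Algebra


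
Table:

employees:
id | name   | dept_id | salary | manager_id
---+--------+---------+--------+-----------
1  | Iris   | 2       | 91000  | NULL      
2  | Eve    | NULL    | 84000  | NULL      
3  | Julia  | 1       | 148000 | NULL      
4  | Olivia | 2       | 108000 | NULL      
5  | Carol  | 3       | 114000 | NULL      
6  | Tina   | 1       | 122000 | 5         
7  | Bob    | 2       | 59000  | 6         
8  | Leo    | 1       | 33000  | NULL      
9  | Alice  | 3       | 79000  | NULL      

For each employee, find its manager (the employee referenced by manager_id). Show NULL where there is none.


This is a self-join: employees is joined to a second copy of itself, matching each row's manager_id to another row's id. Use LEFT JOIN so rows with manager_id=NULL are kept.
  - employee 1 (Iris): manager_id=NULL -> NULL
  - employee 2 (Eve): manager_id=NULL -> NULL
  - employee 3 (Julia): manager_id=NULL -> NULL
  - employee 4 (Olivia): manager_id=NULL -> NULL
  - employee 5 (Carol): manager_id=NULL -> NULL
  - employee 6 (Tina): manager_id=5 -> Carol
  - employee 7 (Bob): manager_id=6 -> Tina
  - employee 8 (Leo): manager_id=NULL -> NULL
  - employee 9 (Alice): manager_id=NULL -> NULL

SQL:
SELECT a.name AS item, b.name AS manager
FROM employees a
LEFT JOIN employees b ON a.manager_id = b.id

Result:
item   | manager
-------+--------
Iris   | NULL   
Eve    | NULL   
Julia  | NULL   
Olivia | NULL   
Carol  | NULL   
Tina   | Carol  
Bob    | Tina   
Leo    | NULL   
Alice  | NULL   


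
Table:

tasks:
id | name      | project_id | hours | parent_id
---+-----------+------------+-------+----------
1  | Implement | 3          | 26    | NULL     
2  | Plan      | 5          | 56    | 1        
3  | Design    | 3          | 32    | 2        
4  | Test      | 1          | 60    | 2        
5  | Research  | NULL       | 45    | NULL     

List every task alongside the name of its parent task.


This is a self-join: tasks is joined to a second copy of itself, matching each row's parent_id to another row's id. Use LEFT JOIN so rows with parent_id=NULL are kept.
  - task 1 (Implement): parent_id=NULL -> NULL
  - task 2 (Plan): parent_id=1 -> Implement
  - task 3 (Design): parent_id=2 -> Plan
  - task 4 (Test): parent_id=2 -> Plan
  - task 5 (Research): parent_id=NULL -> NULL

SQL:
SELECT a.name AS item, b.name AS parent
FROM tasks a
LEFT JOIN tasks b ON a.parent_id = b.id

Result:
item      | parent   
----------+----------
Implement | NULL     
Plan      | Implement
Design    | Plan     
Test      | Plan     
Research  | NULL     


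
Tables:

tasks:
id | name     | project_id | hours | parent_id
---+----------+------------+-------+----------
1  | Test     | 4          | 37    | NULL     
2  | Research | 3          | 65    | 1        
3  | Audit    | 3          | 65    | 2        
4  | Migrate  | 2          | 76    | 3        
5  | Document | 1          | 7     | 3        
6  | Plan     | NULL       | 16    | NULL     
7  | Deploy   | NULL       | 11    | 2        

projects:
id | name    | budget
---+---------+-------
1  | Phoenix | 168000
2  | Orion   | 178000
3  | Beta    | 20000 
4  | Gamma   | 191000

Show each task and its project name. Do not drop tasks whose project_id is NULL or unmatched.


LEFT JOIN keeps every row from tasks (the left table); where project_id has no match in projects, the project columns become NULL. Walk through each task:
  - task 1 (Test): project_id=4 -> matches Gamma
  - task 2 (Research): project_id=3 -> matches Beta
  - task 3 (Audit): project_id=3 -> matches Beta
  - task 4 (Migrate): project_id=2 -> matches Orion
  - task 5 (Document): project_id=1 -> matches Phoenix
  - task 6 (Plan): project_id=NULL, no match -> kept with NULL
  - task 7 (Deploy): project_id=NULL, no match -> kept with NULL
All 7 rows appear; 2 have NULL project.

SQL:
SELECT a.name, b.name AS project
FROM tasks a
LEFT JOIN projects b ON a.project_id = b.id

Result:
name     | project
---------+--------
Test     | Gamma  
Research | Beta   
Audit    | Beta   
Migrate  | Orion  
Document | Phoenix
Plan     | NULL   
Deploy   | NULL   


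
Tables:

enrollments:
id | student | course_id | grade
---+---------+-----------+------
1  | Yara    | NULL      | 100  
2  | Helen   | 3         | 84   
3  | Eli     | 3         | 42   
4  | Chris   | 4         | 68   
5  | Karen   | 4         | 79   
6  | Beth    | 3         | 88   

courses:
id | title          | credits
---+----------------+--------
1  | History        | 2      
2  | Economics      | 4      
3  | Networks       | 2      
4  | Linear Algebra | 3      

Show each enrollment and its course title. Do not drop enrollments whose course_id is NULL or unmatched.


LEFT JOIN keeps every row from enrollments (the left table); where course_id has no match in courses, the course columns become NULL. Walk through each enrollment:
  - enrollment 1 (Yara): course_id=NULL, no match -> kept with NULL
  - enrollment 2 (Helen): course_id=3 -> matches Networks
  - enrollment 3 (Eli): course_id=3 -> matches Networks
  - enrollment 4 (Chris): course_id=4 -> matches Linear Algebra
  - enrollment 5 (Karen): course_id=4 -> matches Linear Algebra
  - enrollment 6 (Beth): course_id=3 -> matches Networks
All 6 rows appear; 1 has NULL course.

SQL:
SELECT a.student, b.title AS course
FROM enrollments a
LEFT JOIN courses b ON a.course_id = b.id

Result:
student | course        
--------+---------------
Yara    | NULL          
Helen   | Networks      
Eli     | Networks      
Chris   | Linear Algebra
Karen   | Linear Algebra
Beth    | Networks      


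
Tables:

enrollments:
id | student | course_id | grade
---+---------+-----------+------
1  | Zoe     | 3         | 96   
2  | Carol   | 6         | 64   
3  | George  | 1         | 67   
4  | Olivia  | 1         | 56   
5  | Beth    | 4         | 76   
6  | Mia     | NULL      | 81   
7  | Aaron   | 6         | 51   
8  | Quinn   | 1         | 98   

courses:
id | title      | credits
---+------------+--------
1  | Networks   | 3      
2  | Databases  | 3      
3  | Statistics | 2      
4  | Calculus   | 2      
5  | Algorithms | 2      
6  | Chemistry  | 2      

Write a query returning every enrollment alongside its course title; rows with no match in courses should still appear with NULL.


LEFT JOIN keeps every row from enrollments (the left table); where course_id has no match in courses, the course columns become NULL. Walk through each enrollment:
  - enrollment 1 (Zoe): course_id=3 -> matches Statistics
  - enrollment 2 (Carol): course_id=6 -> matches Chemistry
  - enrollment 3 (George): course_id=1 -> matches Networks
  - enrollment 4 (Olivia): course_id=1 -> matches Networks
  - enrollment 5 (Beth): course_id=4 -> matches Calculus
  - enrollment 6 (Mia): course_id=NULL, no match -> kept with NULL
  - enrollment 7 (Aaron): course_id=6 -> matches Chemistry
  - enrollment 8 (Quinn): course_id=1 -> matches Networks
All 8 rows appear; 1 has NULL course.

SQL:
SELECT a.student, b.title AS course
FROM enrollments a
LEFT JOIN courses b ON a.course_id = b.id

Result:
student | course    
--------+-----------
Zoe     | Statistics
Carol   | Chemistry 
George  | Networks  
Olivia  | Networks  
Beth    | Calculus  
Mia     | NULL      
Aaron   | Chemistry 
Quinn   | Networks  


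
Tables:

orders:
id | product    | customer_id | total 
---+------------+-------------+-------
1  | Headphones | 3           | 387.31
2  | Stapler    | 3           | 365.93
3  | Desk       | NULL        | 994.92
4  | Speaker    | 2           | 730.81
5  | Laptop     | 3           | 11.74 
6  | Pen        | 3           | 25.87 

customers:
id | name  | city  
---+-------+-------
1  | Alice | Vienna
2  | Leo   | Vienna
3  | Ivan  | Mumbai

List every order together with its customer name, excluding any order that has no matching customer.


INNER JOIN keeps only orders rows whose customer_id matches an id in customers. Walk through each order:
  - order 1 (Headphones): customer_id=3 -> matches Ivan
  - order 2 (Stapler): customer_id=3 -> matches Ivan
  - order 3 (Desk): customer_id=NULL, no match -> dropped
  - order 4 (Speaker): customer_id=2 -> matches Leo
  - order 5 (Laptop): customer_id=3 -> matches Ivan
  - order 6 (Pen): customer_id=3 -> matches Ivan
So 1 of 6 rows is dropped.

SQL:
SELECT a.product, b.name AS customer
FROM orders a
INNER JOIN customers b ON a.customer_id = b.id

Result:
product    | customer
-----------+---------
Headphones | Ivan    
Stapler    | Ivan    
Speaker    | Leo     
Laptop     | Ivan    
Pen        | Ivan    


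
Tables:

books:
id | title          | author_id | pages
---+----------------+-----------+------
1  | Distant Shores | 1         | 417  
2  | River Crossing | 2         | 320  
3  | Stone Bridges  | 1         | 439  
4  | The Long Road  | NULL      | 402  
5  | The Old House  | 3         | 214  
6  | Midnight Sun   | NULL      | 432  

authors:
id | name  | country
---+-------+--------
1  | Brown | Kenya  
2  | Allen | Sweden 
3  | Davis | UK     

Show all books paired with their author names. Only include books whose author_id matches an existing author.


INNER JOIN keeps only books rows whose author_id matches an id in authors. Walk through each book:
  - book 1 (Distant Shores): author_id=1 -> matches Brown
  - book 2 (River Crossing): author_id=2 -> matches Allen
  - book 3 (Stone Bridges): author_id=1 -> matches Brown
  - book 4 (The Long Road): author_id=NULL, no match -> dropped
  - book 5 (The Old House): author_id=3 -> matches Davis
  - book 6 (Midnight Sun): author_id=NULL, no match -> dropped
So 2 of 6 rows are dropped.

SQL:
SELECT a.title, b.name AS author
FROM books a
INNER JOIN authors b ON a.author_id = b.id

Result:
title          | author
---------------+-------
Distant Shores | Brown 
River Crossing | Allen 
Stone Bridges  | Brown 
The Old House  | Davis 


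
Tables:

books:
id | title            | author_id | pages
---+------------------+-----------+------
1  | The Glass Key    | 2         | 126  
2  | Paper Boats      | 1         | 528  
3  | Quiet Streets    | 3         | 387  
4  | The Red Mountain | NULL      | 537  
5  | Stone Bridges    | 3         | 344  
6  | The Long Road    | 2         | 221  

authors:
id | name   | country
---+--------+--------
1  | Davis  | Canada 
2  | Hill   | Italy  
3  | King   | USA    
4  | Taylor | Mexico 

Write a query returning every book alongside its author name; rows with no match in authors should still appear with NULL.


LEFT JOIN keeps every row from books (the left table); where author_id has no match in authors, the author columns become NULL. Walk through each book:
  - book 1 (The Glass Key): author_id=2 -> matches Hill
  - book 2 (Paper Boats): author_id=1 -> matches Davis
  - book 3 (Quiet Streets): author_id=3 -> matches King
  - book 4 (The Red Mountain): author_id=NULL, no match -> kept with NULL
  - book 5 (Stone Bridges): author_id=3 -> matches King
  - book 6 (The Long Road): author_id=2 -> matches Hill
All 6 rows appear; 1 has NULL author.

SQL:
SELECT a.title, b.name AS author
FROM books a
LEFT JOIN authors b ON a.author_id = b.id

Result:
title            | author
-----------------+-------
The Glass Key    | Hill  
Paper Boats      | Davis 
Quiet Streets    | King  
The Red Mountain | NULL  
Stone Bridges    | King  
The Long Road    | Hill  


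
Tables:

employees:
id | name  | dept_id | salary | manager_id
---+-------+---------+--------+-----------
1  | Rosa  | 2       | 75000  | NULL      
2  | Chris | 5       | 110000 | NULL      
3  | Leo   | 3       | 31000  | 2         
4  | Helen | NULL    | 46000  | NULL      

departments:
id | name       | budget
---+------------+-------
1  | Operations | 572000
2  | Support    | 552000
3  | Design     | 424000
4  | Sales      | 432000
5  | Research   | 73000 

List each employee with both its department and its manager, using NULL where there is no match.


Two LEFT JOINs from the same base table employees: one to departments via dept_id, one to employees itself via manager_id. Both are LEFT so every employee is preserved.
Match against departments:
  - employee 1 (Rosa): dept_id=2 -> matches Support
  - employee 2 (Chris): dept_id=5 -> matches Research
  - employee 3 (Leo): dept_id=3 -> matches Design
  - employee 4 (Helen): dept_id=NULL, no match -> kept with NULL
Match against employees (self):
  - employee 1 (Rosa): manager_id=NULL -> NULL
  - employee 2 (Chris): manager_id=NULL -> NULL
  - employee 3 (Leo): manager_id=2 -> Chris
  - employee 4 (Helen): manager_id=NULL -> NULL

SQL:
SELECT a.name, b.name AS department, c.name AS manager
FROM employees a
LEFT JOIN departments b ON a.dept_id = b.id
LEFT JOIN employees c ON a.manager_id = c.id

Result:
name  | department | manager
------+------------+--------
Rosa  | Support    | NULL   
Chris | Research   | NULL   
Leo   | Design     | Chris  
Helen | NULL       | NULL   


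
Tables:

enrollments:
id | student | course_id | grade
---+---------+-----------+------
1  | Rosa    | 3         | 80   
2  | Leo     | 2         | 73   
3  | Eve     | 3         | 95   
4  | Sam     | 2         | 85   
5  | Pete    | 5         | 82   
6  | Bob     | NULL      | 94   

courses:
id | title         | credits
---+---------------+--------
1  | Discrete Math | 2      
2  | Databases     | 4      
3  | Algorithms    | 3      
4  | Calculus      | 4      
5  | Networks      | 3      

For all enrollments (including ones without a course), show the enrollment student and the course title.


LEFT JOIN keeps every row from enrollments (the left table); where course_id has no match in courses, the course columns become NULL. Walk through each enrollment:
  - enrollment 1 (Rosa): course_id=3 -> matches Algorithms
  - enrollment 2 (Leo): course_id=2 -> matches Databases
  - enrollment 3 (Eve): course_id=3 -> matches Algorithms
  - enrollment 4 (Sam): course_id=2 -> matches Databases
  - enrollment 5 (Pete): course_id=5 -> matches Networks
  - enrollment 6 (Bob): course_id=NULL, no match -> kept with NULL
All 6 rows appear; 1 has NULL course.

SQL:
SELECT a.student, b.title AS course
FROM enrollments a
LEFT JOIN courses b ON a.course_id = b.id

Result:
student | course    
--------+-----------
Rosa    | Algorithms
Leo     | Databases 
Eve     | Algorithms
Sam     | Databases 
Pete    | Networks  
Bob     | NULL      


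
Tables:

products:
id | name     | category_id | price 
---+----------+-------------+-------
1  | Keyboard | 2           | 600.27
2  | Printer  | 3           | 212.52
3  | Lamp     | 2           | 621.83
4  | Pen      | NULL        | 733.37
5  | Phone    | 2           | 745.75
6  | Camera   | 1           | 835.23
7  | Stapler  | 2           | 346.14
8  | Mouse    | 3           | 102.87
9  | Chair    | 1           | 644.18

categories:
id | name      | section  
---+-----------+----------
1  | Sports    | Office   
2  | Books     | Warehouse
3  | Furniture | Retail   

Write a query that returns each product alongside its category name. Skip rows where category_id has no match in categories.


INNER JOIN keeps only products rows whose category_id matches an id in categories. Walk through each product:
  - product 1 (Keyboard): category_id=2 -> matches Books
  - product 2 (Printer): category_id=3 -> matches Furniture
  - product 3 (Lamp): category_id=2 -> matches Books
  - product 4 (Pen): category_id=NULL, no match -> dropped
  - product 5 (Phone): category_id=2 -> matches Books
  - product 6 (Camera): category_id=1 -> matches Sports
  - product 7 (Stapler): category_id=2 -> matches Books
  - product 8 (Mouse): category_id=3 -> matches Furniture
  - product 9 (Chair): category_id=1 -> matches Sports
So 1 of 9 rows is dropped.

SQL:
SELECT a.name, b.name AS category
FROM products a
INNER JOIN categories b ON a.category_id = b.id

Result:
name     | category 
---------+----------
Keyboard | Books    
Printer  | Furniture
Lamp     | Books    
Phone    | Books    
Camera   | Sports   
Stapler  | Books    
Mouse    | Furniture
Chair    | Sports   


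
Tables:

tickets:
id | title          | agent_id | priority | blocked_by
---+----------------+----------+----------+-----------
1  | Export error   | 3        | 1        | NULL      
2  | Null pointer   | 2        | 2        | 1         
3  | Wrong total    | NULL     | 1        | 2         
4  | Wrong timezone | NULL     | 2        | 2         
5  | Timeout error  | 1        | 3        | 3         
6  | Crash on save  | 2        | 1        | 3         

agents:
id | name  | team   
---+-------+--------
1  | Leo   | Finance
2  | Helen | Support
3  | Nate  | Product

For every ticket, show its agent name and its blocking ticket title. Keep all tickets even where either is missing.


Two LEFT JOINs from the same base table tickets: one to agents via agent_id, one to tickets itself via blocked_by. Both are LEFT so every ticket is preserved.
Match against agents:
  - ticket 1 (Export error): agent_id=3 -> matches Nate
  - ticket 2 (Null pointer): agent_id=2 -> matches Helen
  - ticket 3 (Wrong total): agent_id=NULL, no match -> kept with NULL
  - ticket 4 (Wrong timezone): agent_id=NULL, no match -> kept with NULL
  - ticket 5 (Timeout error): agent_id=1 -> matches Leo
  - ticket 6 (Crash on save): agent_id=2 -> matches Helen
Match against tickets (self):
  - ticket 1 (Export error): blocked_by=NULL -> NULL
  - ticket 2 (Null pointer): blocked_by=1 -> Export error
  - ticket 3 (Wrong total): blocked_by=2 -> Null pointer
  - ticket 4 (Wrong timezone): blocked_by=2 -> Null pointer
  - ticket 5 (Timeout error): blocked_by=3 -> Wrong total
  - ticket 6 (Crash on save): blocked_by=3 -> Wrong total

SQL:
SELECT a.title, b.name AS agent, c.title AS blocked_by
FROM tickets a
LEFT JOIN agents b ON a.agent_id = b.id
LEFT JOIN tickets c ON a.blocked_by = c.id

Result:
title          | agent | blocked_by  
---------------+-------+-------------
Export error   | Nate  | NULL        
Null pointer   | Helen | Export error
Wrong total    | NULL  | Null pointer
Wrong timezone | NULL  | Null pointer
Timeout error  | Leo   | Wrong total 
Crash on save  | Helen | Wrong total 


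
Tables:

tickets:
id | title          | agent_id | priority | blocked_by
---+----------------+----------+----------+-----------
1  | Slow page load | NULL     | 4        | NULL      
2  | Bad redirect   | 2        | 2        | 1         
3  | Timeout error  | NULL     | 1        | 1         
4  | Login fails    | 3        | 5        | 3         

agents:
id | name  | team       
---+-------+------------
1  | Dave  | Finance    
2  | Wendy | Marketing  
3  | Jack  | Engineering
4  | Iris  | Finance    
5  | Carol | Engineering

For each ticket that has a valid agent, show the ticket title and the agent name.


INNER JOIN keeps only tickets rows whose agent_id matches an id in agents. Walk through each ticket:
  - ticket 1 (Slow page load): agent_id=NULL, no match -> dropped
  - ticket 2 (Bad redirect): agent_id=2 -> matches Wendy
  - ticket 3 (Timeout error): agent_id=NULL, no match -> dropped
  - ticket 4 (Login fails): agent_id=3 -> matches Jack
So 2 of 4 rows are dropped.

SQL:
SELECT a.title, b.name AS agent
FROM tickets a
INNER JOIN agents b ON a.agent_id = b.id

Result:
title        | agent
-------------+------
Bad redirect | Wendy
Login fails  | Jack 


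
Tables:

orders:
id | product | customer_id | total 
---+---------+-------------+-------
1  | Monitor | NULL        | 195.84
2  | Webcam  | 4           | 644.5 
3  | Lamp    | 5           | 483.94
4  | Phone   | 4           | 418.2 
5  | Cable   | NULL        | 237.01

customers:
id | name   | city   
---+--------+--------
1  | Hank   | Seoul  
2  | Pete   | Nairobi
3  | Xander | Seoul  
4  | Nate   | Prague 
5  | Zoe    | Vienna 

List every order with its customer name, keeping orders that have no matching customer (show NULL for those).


LEFT JOIN keeps every row from orders (the left table); where customer_id has no match in customers, the customer columns become NULL. Walk through each order:
  - order 1 (Monitor): customer_id=NULL, no match -> kept with NULL
  - order 2 (Webcam): customer_id=4 -> matches Nate
  - order 3 (Lamp): customer_id=5 -> matches Zoe
  - order 4 (Phone): customer_id=4 -> matches Nate
  - order 5 (Cable): customer_id=NULL, no match -> kept with NULL
All 5 rows appear; 2 have NULL customer.

SQL:
SELECT a.product, b.name AS customer
FROM orders a
LEFT JOIN customers b ON a.customer_id = b.id

Result:
product | customer
--------+---------
Monitor | NULL    
Webcam  | Nate    
Lamp    | Zoe     
Phone   | Nate    
Cable   | NULL    


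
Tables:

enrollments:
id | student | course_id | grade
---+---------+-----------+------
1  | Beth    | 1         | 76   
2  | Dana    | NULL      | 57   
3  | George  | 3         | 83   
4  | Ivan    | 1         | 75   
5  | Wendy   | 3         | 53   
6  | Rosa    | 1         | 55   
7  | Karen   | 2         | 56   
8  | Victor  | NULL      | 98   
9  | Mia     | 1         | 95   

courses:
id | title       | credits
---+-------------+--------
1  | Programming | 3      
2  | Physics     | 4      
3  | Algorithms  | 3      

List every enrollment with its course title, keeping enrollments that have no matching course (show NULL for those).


LEFT JOIN keeps every row from enrollments (the left table); where course_id has no match in courses, the course columns become NULL. Walk through each enrollment:
  - enrollment 1 (Beth): course_id=1 -> matches Programming
  - enrollment 2 (Dana): course_id=NULL, no match -> kept with NULL
  - enrollment 3 (George): course_id=3 -> matches Algorithms
  - enrollment 4 (Ivan): course_id=1 -> matches Programming
  - enrollment 5 (Wendy): course_id=3 -> matches Algorithms
  - enrollment 6 (Rosa): course_id=1 -> matches Programming
  - enrollment 7 (Karen): course_id=2 -> matches Physics
  - enrollment 8 (Victor): course_id=NULL, no match -> kept with NULL
  - enrollment 9 (Mia): course_id=1 -> matches Programming
All 9 rows appear; 2 have NULL course.

SQL:
SELECT a.student, b.title AS course
FROM enrollments a
LEFT JOIN courses b ON a.course_id = b.id

Result:
student | course     
--------+------------
Beth    | Programming
Dana    | NULL       
George  | Algorithms 
Ivan    | Programming
Wendy   | Algorithms 
Rosa    | Programming
Karen   | Physics    
Victor  | NULL       
Mia     | Programming


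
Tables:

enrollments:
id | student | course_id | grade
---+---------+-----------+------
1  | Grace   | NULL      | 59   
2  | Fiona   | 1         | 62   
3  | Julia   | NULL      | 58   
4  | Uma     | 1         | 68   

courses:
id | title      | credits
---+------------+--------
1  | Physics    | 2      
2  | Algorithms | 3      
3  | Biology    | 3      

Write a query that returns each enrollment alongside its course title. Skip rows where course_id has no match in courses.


INNER JOIN keeps only enrollments rows whose course_id matches an id in courses. Walk through each enrollment:
  - enrollment 1 (Grace): course_id=NULL, no match -> dropped
  - enrollment 2 (Fiona): course_id=1 -> matches Physics
  - enrollment 3 (Julia): course_id=NULL, no match -> dropped
  - enrollment 4 (Uma): course_id=1 -> matches Physics
So 2 of 4 rows are dropped.

SQL:
SELECT a.student, b.title AS course
FROM enrollments a
INNER JOIN courses b ON a.course_id = b.id

Result:
student | course 
--------+--------
Fiona   | Physics
Uma     | Physics


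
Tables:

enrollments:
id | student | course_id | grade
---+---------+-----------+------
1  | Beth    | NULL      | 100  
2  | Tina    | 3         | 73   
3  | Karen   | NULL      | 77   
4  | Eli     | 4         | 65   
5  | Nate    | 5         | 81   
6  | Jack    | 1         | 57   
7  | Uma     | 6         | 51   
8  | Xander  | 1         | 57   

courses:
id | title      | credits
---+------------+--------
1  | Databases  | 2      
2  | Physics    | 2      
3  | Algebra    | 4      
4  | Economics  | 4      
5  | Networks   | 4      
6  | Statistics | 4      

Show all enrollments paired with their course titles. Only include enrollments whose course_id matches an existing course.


INNER JOIN keeps only enrollments rows whose course_id matches an id in courses. Walk through each enrollment:
  - enrollment 1 (Beth): course_id=NULL, no match -> dropped
  - enrollment 2 (Tina): course_id=3 -> matches Algebra
  - enrollment 3 (Karen): course_id=NULL, no match -> dropped
  - enrollment 4 (Eli): course_id=4 -> matches Economics
  - enrollment 5 (Nate): course_id=5 -> matches Networks
  - enrollment 6 (Jack): course_id=1 -> matches Databases
  - enrollment 7 (Uma): course_id=6 -> matches Statistics
  - enrollment 8 (Xander): course_id=1 -> matches Databases
So 2 of 8 rows are dropped.

SQL:
SELECT a.student, b.title AS course
FROM enrollments a
INNER JOIN courses b ON a.course_id = b.id

Result:
student | course    
--------+-----------
Tina    | Algebra   
Eli     | Economics 
Nate    | Networks  
Jack    | Databases 
Uma     | Statistics
Xander  | Databases 


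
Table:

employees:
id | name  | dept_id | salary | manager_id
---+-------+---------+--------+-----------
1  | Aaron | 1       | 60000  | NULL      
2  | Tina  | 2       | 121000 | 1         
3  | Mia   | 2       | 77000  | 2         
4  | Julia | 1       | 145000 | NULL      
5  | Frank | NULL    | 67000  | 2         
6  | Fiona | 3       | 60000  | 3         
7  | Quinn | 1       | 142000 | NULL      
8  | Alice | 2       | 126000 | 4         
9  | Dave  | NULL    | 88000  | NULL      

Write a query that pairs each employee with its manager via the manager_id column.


This is a self-join: employees is joined to a second copy of itself, matching each row's manager_id to another row's id. Use LEFT JOIN so rows with manager_id=NULL are kept.
  - employee 1 (Aaron): manager_id=NULL -> NULL
  - employee 2 (Tina): manager_id=1 -> Aaron
  - employee 3 (Mia): manager_id=2 -> Tina
  - employee 4 (Julia): manager_id=NULL -> NULL
  - employee 5 (Frank): manager_id=2 -> Tina
  - employee 6 (Fiona): manager_id=3 -> Mia
  - employee 7 (Quinn): manager_id=NULL -> NULL
  - employee 8 (Alice): manager_id=4 -> Julia
  - employee 9 (Dave): manager_id=NULL -> NULL

SQL:
SELECT a.name AS item, b.name AS manager
FROM employees a
LEFT JOIN employees b ON a.manager_id = b.id

Result:
item  | manager
------+--------
Aaron | NULL   
Tina  | Aaron  
Mia   | Tina   
Julia | NULL   
Frank | Tina   
Fiona | Mia    
Quinn | NULL   
Alice | Julia  
Dave  | NULL   


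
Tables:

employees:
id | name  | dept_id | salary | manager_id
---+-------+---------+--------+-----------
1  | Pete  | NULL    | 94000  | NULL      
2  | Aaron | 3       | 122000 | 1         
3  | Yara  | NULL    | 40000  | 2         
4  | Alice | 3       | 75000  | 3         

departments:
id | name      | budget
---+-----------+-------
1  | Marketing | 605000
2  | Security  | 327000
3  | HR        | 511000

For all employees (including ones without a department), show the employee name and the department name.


LEFT JOIN keeps every row from employees (the left table); where dept_id has no match in departments, the department columns become NULL. Walk through each employee:
  - employee 1 (Pete): dept_id=NULL, no match -> kept with NULL
  - employee 2 (Aaron): dept_id=3 -> matches HR
  - employee 3 (Yara): dept_id=NULL, no match -> kept with NULL
  - employee 4 (Alice): dept_id=3 -> matches HR
All 4 rows appear; 2 have NULL department.

SQL:
SELECT a.name, b.name AS department
FROM employees a
LEFT JOIN departments b ON a.dept_id = b.id

Result:
name  | department
------+-----------
Pete  | NULL      
Aaron | HR        
Yara  | NULL      
Alice | HR        


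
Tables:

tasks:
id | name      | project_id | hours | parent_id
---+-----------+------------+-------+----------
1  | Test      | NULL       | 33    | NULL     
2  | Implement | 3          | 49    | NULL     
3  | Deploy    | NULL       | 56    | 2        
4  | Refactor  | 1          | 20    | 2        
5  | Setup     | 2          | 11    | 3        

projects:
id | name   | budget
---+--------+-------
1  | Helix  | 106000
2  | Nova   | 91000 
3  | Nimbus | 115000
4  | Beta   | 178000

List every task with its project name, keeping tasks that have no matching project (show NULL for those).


LEFT JOIN keeps every row from tasks (the left table); where project_id has no match in projects, the project columns become NULL. Walk through each task:
  - task 1 (Test): project_id=NULL, no match -> kept with NULL
  - task 2 (Implement): project_id=3 -> matches Nimbus
  - task 3 (Deploy): project_id=NULL, no match -> kept with NULL
  - task 4 (Refactor): project_id=1 -> matches Helix
  - task 5 (Setup): project_id=2 -> matches Nova
All 5 rows appear; 2 have NULL project.

SQL:
SELECT a.name, b.name AS project
FROM tasks a
LEFT JOIN projects b ON a.project_id = b.id

Result:
name      | project
----------+--------
Test      | NULL   
Implement | Nimbus 
Deploy    | NULL   
Refactor  | Helix  
Setup     | Nova   


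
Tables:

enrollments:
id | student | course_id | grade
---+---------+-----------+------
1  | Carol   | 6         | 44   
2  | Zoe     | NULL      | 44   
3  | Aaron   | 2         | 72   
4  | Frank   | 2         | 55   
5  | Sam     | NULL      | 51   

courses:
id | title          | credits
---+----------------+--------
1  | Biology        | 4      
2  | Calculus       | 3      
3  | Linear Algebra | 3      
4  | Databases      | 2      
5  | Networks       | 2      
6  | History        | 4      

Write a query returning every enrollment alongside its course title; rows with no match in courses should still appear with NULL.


LEFT JOIN keeps every row from enrollments (the left table); where course_id has no match in courses, the course columns become NULL. Walk through each enrollment:
  - enrollment 1 (Carol): course_id=6 -> matches History
  - enrollment 2 (Zoe): course_id=NULL, no match -> kept with NULL
  - enrollment 3 (Aaron): course_id=2 -> matches Calculus
  - enrollment 4 (Frank): course_id=2 -> matches Calculus
  - enrollment 5 (Sam): course_id=NULL, no match -> kept with NULL
All 5 rows appear; 2 have NULL course.

SQL:
SELECT a.student, b.title AS course
FROM enrollments a
LEFT JOIN courses b ON a.course_id = b.id

Result:
student | course  
--------+---------
Carol   | History 
Zoe     | NULL    
Aaron   | Calculus
Frank   | Calculus
Sam     | NULL    


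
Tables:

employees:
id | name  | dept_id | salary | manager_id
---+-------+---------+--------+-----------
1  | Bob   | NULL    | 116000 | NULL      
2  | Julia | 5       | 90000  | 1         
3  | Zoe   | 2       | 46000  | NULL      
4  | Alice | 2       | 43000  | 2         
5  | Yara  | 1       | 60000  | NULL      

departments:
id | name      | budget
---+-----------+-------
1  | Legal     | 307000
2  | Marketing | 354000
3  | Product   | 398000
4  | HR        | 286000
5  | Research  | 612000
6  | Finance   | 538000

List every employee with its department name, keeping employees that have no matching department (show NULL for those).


LEFT JOIN keeps every row from employees (the left table); where dept_id has no match in departments, the department columns become NULL. Walk through each employee:
  - employee 1 (Bob): dept_id=NULL, no match -> kept with NULL
  - employee 2 (Julia): dept_id=5 -> matches Research
  - employee 3 (Zoe): dept_id=2 -> matches Marketing
  - employee 4 (Alice): dept_id=2 -> matches Marketing
  - employee 5 (Yara): dept_id=1 -> matches Legal
All 5 rows appear; 1 has NULL department.

SQL:
SELECT a.name, b.name AS department
FROM employees a
LEFT JOIN departments b ON a.dept_id = b.id

Result:
name  | department
------+-----------
Bob   | NULL      
Julia | Research  
Zoe   | Marketing 
Alice | Marketing 
Yara  | Legal     
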